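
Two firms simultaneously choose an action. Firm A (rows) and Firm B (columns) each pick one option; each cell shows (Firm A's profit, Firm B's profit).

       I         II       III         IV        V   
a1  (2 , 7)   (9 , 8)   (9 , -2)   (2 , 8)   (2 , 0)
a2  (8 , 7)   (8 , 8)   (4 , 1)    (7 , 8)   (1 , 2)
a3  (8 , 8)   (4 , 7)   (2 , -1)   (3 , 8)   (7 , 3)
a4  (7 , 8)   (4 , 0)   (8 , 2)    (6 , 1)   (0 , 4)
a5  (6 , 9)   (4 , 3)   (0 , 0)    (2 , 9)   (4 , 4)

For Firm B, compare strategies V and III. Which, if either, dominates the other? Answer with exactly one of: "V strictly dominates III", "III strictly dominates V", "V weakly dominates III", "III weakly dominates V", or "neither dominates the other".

V strictly dominates III

Compare V to III across each opponent action: a1: 0>-2, a2: 2>1, a3: 3>-1, a4: 4>2, a5: 4>0.
V gives a strictly higher payoff against each opponent action, so V strictly dominates III.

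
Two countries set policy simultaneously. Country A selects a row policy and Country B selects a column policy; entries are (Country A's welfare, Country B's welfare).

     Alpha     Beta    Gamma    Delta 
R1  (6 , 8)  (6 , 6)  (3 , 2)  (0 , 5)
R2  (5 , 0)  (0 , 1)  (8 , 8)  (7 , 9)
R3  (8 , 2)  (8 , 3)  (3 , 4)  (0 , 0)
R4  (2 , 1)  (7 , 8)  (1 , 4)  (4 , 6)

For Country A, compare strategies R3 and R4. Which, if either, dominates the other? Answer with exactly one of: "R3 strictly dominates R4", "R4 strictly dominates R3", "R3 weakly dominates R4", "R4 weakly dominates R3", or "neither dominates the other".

Compare R3 to R4 across each opponent action: Alpha: 8>2, Beta: 8>7, Gamma: 3>1, Delta: 0<4.
R3 does better at Alpha, Beta, Gamma but worse at Delta; neither strategy dominates the other.

neither dominates the other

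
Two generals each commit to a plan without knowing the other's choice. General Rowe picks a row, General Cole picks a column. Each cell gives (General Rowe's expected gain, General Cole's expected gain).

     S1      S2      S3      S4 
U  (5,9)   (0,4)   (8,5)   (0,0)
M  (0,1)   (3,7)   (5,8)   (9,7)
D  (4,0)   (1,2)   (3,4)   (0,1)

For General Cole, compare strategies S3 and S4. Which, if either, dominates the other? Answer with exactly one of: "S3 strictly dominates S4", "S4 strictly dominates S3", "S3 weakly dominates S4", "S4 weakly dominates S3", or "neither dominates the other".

S3's payoffs vs S4's, by General Rowe's action — U: 5>0, M: 8>7, D: 4>1.
Every comparison favours S3, so S3 strictly dominates S4.

S3 strictly dominates S4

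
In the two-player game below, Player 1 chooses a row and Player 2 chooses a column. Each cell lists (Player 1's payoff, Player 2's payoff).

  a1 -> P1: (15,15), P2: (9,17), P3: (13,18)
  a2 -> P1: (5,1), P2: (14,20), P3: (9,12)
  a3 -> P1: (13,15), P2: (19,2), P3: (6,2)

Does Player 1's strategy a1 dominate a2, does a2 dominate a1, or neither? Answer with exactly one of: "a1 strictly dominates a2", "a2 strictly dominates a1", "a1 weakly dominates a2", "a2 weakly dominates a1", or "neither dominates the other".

Compare a1 to a2 across each opponent action: P1: 15>5, P2: 9<14, P3: 13>9.
a1 does better at P1, P3 but worse at P2; neither strategy dominates the other.

neither dominates the other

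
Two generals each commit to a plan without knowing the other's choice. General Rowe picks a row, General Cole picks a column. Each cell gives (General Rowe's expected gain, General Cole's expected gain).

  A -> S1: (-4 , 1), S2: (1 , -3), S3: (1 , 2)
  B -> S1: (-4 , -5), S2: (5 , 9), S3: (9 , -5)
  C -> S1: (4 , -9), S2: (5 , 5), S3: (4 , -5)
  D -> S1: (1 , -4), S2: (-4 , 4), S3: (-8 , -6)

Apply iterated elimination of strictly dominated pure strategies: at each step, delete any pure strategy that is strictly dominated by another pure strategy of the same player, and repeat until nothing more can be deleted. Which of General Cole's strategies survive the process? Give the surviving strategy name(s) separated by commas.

General Rowe's strategy A is strictly dominated by C (S1: 4>-4, S2: 5>1, S3: 4>1) and is removed.
General Rowe's strategy D is strictly dominated by C (S1: 4>1, S2: 5>-4, S3: 4>-8) and is removed.
Column S1 is eliminated: S2 beats it against every remaining row (B: 9>-5, C: 5>-9).
For General Cole, S2 strictly dominates S3 on the remaining rows (B: 9>-5, C: 5>-5); eliminate S3.
Among the remaining strategies, none is strictly dominated by another pure strategy of the same player, so the elimination stops.
Surviving strategies — General Rowe: {B, C}; General Cole: {S2}.

S2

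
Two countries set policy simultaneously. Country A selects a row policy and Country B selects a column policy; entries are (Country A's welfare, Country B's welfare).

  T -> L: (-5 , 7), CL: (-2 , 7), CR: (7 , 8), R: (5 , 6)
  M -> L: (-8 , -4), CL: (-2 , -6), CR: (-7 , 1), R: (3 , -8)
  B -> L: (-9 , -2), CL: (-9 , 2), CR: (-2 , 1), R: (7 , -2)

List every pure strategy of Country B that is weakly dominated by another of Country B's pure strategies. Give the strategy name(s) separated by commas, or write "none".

L is weakly dominated by CR (T: 8>7, M: 1>-4, B: 1>-2).
CL is not dominated — it holds its own against L at B (2>-2); CR at B (2>1); R at T (7>6).
Nothing dominates CR: L at T (8>7); CL at T (8>7); R at T (8>6).
R: dominated, since L does at least as well everywhere (T: 7>6, M: -4>-8, B: -2=-2).

L, R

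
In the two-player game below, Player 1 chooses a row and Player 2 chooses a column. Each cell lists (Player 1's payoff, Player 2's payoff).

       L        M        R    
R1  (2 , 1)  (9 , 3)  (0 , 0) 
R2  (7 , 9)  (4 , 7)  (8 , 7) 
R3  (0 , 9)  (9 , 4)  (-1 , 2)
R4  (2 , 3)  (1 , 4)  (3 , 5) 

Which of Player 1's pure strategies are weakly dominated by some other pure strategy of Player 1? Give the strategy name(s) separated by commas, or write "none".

R1: no other strategy beats it everywhere (R2 at M (9>4); R3 at L (2>0); R4 at M (9>1)).
R2: no other strategy beats it everywhere (R1 at L (7>2); R3 at L (7>0); R4 at L (7>2)).
R3: dominated, since R1 does at least as well everywhere (L: 2>0, M: 9=9, R: 0>-1).
R4: dominated, since R2 does at least as well everywhere (L: 7>2, M: 4>1, R: 8>3).

R3, R4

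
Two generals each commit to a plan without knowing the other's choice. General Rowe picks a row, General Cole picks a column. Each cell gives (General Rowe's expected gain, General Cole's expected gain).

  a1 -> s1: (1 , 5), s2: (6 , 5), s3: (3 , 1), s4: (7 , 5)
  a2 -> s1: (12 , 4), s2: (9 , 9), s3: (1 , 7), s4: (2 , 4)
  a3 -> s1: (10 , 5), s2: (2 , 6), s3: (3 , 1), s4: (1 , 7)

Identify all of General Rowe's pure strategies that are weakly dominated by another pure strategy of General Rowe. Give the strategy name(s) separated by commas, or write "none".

none

a1 is not dominated — it holds its own against a2 at s3 (3>1); a3 at s2 (6>2).
a2 is not dominated — it holds its own against a1 at s1 (12>1); a3 at s1 (12>10).
a3 is not dominated — it holds its own against a1 at s1 (10>1); a2 at s3 (3>1).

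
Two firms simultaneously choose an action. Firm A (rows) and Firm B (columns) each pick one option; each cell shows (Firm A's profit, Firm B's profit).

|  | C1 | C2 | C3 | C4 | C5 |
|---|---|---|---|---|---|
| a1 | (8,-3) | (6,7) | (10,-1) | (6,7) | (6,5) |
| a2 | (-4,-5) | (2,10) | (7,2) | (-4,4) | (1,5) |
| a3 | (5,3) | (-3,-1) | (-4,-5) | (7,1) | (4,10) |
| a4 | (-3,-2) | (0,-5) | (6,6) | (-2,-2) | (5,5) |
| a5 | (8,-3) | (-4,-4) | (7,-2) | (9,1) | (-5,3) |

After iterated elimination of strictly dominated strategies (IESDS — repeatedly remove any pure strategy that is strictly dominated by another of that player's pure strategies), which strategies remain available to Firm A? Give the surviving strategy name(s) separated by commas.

a1, a3, a5

Firm A's strategy a2 is strictly dominated by a1 (C1: 8>-4, C2: 6>2, C3: 10>7, C4: 6>-4, C5: 6>1) and is removed.
Row a4 is eliminated: a1 beats it against every remaining column (C1: 8>-3, C2: 6>0, C3: 10>6, C4: 6>-2, C5: 6>5).
Firm B's strategy C1 is strictly dominated by C5 (a1: 5>-3, a3: 10>3, a5: 3>-3) and is removed.
Firm B's strategy C3 is strictly dominated by C4 (a1: 7>-1, a3: 1>-5, a5: 1>-2) and is removed.
Among the remaining strategies, none is strictly dominated by another pure strategy of the same player, so the elimination stops.
Surviving strategies — Firm A: {a1, a3, a5}; Firm B: {C2, C4, C5}.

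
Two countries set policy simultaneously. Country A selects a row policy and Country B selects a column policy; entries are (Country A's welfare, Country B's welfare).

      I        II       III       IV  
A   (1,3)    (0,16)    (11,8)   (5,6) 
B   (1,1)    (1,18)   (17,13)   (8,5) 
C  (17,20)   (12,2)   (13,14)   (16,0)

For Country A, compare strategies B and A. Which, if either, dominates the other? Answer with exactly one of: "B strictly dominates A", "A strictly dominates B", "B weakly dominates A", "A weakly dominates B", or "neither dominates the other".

B weakly dominates A

Compare B to A across each opponent action: I: 1=1, II: 1>0, III: 17>11, IV: 8>5.
B is at least as good everywhere and strictly better somewhere (tied only at I), so B weakly but not strictly dominates A.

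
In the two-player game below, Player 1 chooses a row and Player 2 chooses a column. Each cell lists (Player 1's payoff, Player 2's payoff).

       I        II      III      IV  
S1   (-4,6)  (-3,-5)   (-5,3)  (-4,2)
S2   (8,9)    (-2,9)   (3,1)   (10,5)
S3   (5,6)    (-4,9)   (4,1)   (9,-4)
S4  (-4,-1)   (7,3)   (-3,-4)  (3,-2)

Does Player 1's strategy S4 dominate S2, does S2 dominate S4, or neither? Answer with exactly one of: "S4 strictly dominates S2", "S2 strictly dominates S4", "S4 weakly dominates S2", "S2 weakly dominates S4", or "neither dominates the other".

Compare S4 to S2 across each choice by Player 2: I: -4<8, II: 7>-2, III: -3<3, IV: 3<10.
S4 does better at II but worse at I, III, IV; neither strategy dominates the other.

neither dominates the other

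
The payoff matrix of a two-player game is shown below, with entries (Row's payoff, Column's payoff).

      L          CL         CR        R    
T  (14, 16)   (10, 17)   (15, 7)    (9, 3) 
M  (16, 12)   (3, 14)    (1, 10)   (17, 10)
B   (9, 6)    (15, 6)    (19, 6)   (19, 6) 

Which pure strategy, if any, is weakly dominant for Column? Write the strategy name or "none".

CL vs L: T: 17>16, M: 14>12, B: 6=6.
CL vs CR: T: 17>7, M: 14>10, B: 6=6.
CL vs R: T: 17>3, M: 14>10, B: 6=6.
CL is at least as good as every other strategy against every opponent action, so it is weakly dominant.

CL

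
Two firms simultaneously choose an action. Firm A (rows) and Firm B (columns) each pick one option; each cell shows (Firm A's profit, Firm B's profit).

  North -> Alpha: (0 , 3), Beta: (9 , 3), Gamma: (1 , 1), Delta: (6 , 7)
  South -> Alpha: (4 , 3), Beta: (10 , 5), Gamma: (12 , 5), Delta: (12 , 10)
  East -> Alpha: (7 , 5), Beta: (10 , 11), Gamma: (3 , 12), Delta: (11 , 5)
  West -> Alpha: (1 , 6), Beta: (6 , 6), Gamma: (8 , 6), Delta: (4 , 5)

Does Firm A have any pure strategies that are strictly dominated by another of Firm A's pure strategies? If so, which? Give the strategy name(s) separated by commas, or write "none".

South strictly dominates North — Alpha: 4>0, Beta: 10>9, Gamma: 12>1, Delta: 12>6.
Nothing dominates South: North at Alpha (4>0); East at Beta (10=10); West at Alpha (4>1).
East: no other strategy beats it everywhere (North at Alpha (7>0); South at Alpha (7>4); West at Alpha (7>1)).
West is strictly dominated by South (Alpha: 4>1, Beta: 10>6, Gamma: 12>8, Delta: 12>4).

North, West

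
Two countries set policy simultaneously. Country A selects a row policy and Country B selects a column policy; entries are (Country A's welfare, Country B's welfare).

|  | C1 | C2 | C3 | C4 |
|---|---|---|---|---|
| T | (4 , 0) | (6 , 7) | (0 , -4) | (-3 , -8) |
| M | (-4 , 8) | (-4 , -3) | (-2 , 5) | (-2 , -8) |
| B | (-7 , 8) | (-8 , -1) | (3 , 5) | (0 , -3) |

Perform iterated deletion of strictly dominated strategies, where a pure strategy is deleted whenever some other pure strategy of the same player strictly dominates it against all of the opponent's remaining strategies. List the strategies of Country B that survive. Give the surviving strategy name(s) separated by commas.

C2

Column C3 is eliminated: C1 beats it against every remaining row (T: 0>-4, M: 8>5, B: 8>5).
Column C4 is eliminated: C1 beats it against every remaining row (T: 0>-8, M: 8>-8, B: 8>-3).
Row M is eliminated: T beats it against every remaining column (C1: 4>-4, C2: 6>-4).
Row B is eliminated: T beats it against every remaining column (C1: 4>-7, C2: 6>-8).
Country B's strategy C1 is strictly dominated by C2 (T: 7>0) and is removed.
Among the remaining strategies, none is strictly dominated by another pure strategy of the same player, so the elimination stops.
Surviving strategies — Country A: {T}; Country B: {C2}.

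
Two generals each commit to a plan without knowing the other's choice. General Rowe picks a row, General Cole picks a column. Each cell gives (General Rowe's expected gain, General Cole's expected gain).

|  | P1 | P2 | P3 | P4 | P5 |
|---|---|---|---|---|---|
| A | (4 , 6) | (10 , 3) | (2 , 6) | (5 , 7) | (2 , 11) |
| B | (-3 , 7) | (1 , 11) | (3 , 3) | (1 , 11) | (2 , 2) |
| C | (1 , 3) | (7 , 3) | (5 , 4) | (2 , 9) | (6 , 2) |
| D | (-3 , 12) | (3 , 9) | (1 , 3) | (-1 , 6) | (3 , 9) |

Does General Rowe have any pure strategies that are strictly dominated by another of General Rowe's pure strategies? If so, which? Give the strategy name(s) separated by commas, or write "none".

Nothing dominates A: B at P1 (4>-3); C at P1 (4>1); D at P1 (4>-3).
B: dominated, since C does at least as well everywhere (P1: 1>-3, P2: 7>1, P3: 5>3, P4: 2>1, P5: 6>2).
C: no other strategy beats it everywhere (A at P3 (5>2); B at P1 (1>-3); D at P1 (1>-3)).
D: dominated, since C does at least as well everywhere (P1: 1>-3, P2: 7>3, P3: 5>1, P4: 2>-1, P5: 6>3).

B, D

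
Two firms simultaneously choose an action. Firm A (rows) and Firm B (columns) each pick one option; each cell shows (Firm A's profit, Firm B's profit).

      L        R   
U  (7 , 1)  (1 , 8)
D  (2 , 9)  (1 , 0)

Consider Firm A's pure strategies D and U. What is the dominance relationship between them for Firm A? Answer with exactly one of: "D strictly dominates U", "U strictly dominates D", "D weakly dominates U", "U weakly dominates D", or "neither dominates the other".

U weakly dominates D

Compare D to U across every action of Firm B: L: 2<7, R: 1=1.
U is at least as good everywhere and strictly better somewhere (tied at R), so U weakly dominates D.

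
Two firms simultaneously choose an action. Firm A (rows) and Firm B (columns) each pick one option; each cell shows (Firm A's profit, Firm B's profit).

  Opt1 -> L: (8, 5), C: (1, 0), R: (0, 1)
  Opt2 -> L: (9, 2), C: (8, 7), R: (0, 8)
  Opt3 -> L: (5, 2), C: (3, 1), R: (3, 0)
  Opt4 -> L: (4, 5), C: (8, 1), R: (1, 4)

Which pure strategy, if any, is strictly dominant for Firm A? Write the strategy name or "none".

none

Opt1 fails to dominate Opt2 at L (8<9).
Opt2 fails to dominate Opt1 at R (0=0).
Opt3 fails to dominate Opt1 at L (5<8).
Opt4 fails to dominate Opt1 at L (4<8).
No single strategy dominates all the others.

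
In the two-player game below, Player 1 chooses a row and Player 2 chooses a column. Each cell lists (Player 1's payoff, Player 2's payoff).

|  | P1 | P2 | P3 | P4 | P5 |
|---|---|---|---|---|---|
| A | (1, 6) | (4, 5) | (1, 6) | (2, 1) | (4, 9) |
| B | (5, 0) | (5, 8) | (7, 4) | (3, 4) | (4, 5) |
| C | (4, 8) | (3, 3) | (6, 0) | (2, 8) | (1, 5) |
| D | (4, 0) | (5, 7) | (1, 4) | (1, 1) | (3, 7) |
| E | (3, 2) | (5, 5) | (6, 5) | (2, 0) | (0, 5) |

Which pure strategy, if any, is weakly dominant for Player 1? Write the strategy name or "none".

B vs A: P1: 5>1, P2: 5>4, P3: 7>1, P4: 3>2, P5: 4=4.
B vs C: P1: 5>4, P2: 5>3, P3: 7>6, P4: 3>2, P5: 4>1.
B vs D: P1: 5>4, P2: 5=5, P3: 7>1, P4: 3>1, P5: 4>3.
B vs E: P1: 5>3, P2: 5=5, P3: 7>6, P4: 3>2, P5: 4>0.
B is at least as good as every other strategy against every opponent action, so it is weakly dominant.

B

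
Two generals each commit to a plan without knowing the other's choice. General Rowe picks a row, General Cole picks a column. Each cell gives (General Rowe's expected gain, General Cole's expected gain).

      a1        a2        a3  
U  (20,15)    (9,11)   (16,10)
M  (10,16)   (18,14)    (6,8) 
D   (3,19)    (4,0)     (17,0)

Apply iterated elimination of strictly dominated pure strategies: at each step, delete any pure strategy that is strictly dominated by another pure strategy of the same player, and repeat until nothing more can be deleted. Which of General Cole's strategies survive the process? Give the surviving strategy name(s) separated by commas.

General Cole's strategy a2 is strictly dominated by a1 (U: 15>11, M: 16>14, D: 19>0) and is removed.
Row M is eliminated: U beats it against every remaining column (a1: 20>10, a3: 16>6).
Column a3 is eliminated: a1 beats it against every remaining row (U: 15>10, D: 19>0).
General Rowe's strategy D is strictly dominated by U (a1: 20>3) and is removed.
Among the remaining strategies, none is strictly dominated by another pure strategy of the same player, so the elimination stops.
Surviving strategies — General Rowe: {U}; General Cole: {a1}.

a1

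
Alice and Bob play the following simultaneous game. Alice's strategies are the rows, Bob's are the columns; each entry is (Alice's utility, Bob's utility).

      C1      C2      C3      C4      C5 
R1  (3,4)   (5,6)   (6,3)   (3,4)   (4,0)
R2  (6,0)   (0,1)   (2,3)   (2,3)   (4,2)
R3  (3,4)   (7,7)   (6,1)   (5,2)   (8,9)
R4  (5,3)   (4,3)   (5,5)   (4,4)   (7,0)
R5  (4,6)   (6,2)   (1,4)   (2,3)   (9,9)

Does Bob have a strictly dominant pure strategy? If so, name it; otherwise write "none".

C1 fails to dominate C2 at R1 (4<6).
C2 fails to dominate C1 at R4 (3=3).
C3 fails to dominate C1 at R1 (3<4).
C4 fails to dominate C1 at R1 (4=4).
C5 fails to dominate C1 at R1 (0<4).
No single strategy dominates all the others.

none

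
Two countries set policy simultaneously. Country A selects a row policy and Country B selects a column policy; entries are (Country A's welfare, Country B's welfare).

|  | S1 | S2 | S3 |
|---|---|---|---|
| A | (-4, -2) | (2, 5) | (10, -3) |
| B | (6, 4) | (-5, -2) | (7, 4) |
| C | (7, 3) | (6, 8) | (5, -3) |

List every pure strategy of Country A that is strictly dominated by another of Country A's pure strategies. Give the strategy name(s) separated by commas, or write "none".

A is not dominated — it holds its own against B at S2 (2>-5); C at S3 (10>5).
Nothing dominates B: A at S1 (6>-4); C at S3 (7>5).
C: no other strategy beats it everywhere (A at S1 (7>-4); B at S1 (7>6)).

none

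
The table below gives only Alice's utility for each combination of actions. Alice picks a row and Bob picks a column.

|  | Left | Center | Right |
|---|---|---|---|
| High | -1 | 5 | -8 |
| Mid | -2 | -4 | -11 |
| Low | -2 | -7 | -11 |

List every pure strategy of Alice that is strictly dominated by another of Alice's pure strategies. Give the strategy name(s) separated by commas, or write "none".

Mid, Low

Nothing dominates High: Mid at Left (-1>-2); Low at Left (-1>-2).
Mid is strictly dominated by High (Left: -1>-2, Center: 5>-4, Right: -8>-11).
Low: dominated, since High does at least as well everywhere (Left: -1>-2, Center: 5>-7, Right: -8>-11).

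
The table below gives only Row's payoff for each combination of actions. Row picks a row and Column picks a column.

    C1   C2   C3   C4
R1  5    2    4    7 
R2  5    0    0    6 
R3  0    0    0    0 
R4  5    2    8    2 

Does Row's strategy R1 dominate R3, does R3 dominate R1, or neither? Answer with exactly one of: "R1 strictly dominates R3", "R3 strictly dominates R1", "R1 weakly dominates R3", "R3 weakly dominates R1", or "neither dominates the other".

R1 strictly dominates R3

R1's payoffs vs R3's, by Column's action — C1: 5>0, C2: 2>0, C3: 4>0, C4: 7>0.
R1 gives a strictly higher payoff against each choice by Column, so R1 strictly dominates R3.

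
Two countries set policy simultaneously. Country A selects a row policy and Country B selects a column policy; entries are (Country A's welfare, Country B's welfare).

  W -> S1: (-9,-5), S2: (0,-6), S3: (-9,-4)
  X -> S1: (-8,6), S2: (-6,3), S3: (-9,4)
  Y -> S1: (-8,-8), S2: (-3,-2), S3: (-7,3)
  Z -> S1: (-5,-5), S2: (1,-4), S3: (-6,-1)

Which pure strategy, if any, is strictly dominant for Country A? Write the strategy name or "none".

Z

Z vs W: S1: -5>-9, S2: 1>0, S3: -6>-9.
Z vs X: S1: -5>-8, S2: 1>-6, S3: -6>-9.
Z vs Y: S1: -5>-8, S2: 1>-3, S3: -6>-7.
Z strictly beats every other strategy against every opponent action, so it is strictly dominant.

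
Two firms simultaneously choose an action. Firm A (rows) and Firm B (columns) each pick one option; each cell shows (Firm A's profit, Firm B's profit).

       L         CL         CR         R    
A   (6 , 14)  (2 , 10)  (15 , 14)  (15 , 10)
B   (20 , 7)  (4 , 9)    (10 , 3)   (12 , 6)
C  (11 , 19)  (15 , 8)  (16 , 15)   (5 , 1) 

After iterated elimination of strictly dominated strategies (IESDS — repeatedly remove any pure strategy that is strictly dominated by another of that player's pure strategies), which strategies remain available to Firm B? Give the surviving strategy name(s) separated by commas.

For Firm B, L strictly dominates R on the remaining rows (A: 14>10, B: 7>6, C: 19>1); eliminate R.
Firm A's strategy A is strictly dominated by C (L: 11>6, CL: 15>2, CR: 16>15) and is removed.
For Firm B, L strictly dominates CR on the remaining rows (B: 7>3, C: 19>15); eliminate CR.
Among the remaining strategies, none is strictly dominated by another pure strategy of the same player, so the elimination stops.
Surviving strategies — Firm A: {B, C}; Firm B: {L, CL}.

L, CL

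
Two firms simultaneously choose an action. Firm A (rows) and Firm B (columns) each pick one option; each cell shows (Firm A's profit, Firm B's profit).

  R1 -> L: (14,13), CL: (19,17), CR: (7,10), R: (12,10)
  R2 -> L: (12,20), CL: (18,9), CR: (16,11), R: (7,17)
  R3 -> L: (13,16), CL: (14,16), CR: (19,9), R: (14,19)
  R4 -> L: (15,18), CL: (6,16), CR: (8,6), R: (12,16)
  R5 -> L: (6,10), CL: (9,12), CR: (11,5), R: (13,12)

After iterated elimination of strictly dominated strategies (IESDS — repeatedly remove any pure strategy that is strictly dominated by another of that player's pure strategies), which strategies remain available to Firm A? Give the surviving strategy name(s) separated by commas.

Row R5 is eliminated: R3 beats it against every remaining column (L: 13>6, CL: 14>9, CR: 19>11, R: 14>13).
For Firm B, L strictly dominates CR on the remaining rows (R1: 13>10, R2: 20>11, R3: 16>9, R4: 18>6); eliminate CR.
For Firm A, R1 strictly dominates R2 on the remaining columns (L: 14>12, CL: 19>18, R: 12>7); eliminate R2.
Among the remaining strategies, none is strictly dominated by another pure strategy of the same player, so the elimination stops.
Surviving strategies — Firm A: {R1, R3, R4}; Firm B: {L, CL, R}.

R1, R3, R4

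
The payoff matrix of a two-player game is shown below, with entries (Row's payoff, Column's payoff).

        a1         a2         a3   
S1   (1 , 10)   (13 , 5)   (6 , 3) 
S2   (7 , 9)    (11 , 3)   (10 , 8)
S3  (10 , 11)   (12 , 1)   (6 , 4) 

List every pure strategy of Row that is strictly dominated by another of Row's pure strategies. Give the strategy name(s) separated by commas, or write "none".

S1 is not dominated — it holds its own against S2 at a2 (13>11); S3 at a2 (13>12).
S2 is not dominated — it holds its own against S1 at a1 (7>1); S3 at a3 (10>6).
S3: no other strategy beats it everywhere (S1 at a1 (10>1); S2 at a1 (10>7)).

none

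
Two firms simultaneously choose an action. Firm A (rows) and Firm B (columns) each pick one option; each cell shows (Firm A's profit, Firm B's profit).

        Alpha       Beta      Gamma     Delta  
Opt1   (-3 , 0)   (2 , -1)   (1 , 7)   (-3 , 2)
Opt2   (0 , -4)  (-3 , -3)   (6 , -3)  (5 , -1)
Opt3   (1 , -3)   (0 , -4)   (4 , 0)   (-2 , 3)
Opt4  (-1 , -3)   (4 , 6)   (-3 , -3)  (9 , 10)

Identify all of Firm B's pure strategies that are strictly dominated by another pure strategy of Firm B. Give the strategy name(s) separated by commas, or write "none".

Alpha: dominated, since Delta does at least as well everywhere (Opt1: 2>0, Opt2: -1>-4, Opt3: 3>-3, Opt4: 10>-3).
Beta is strictly dominated by Delta (Opt1: 2>-1, Opt2: -1>-3, Opt3: 3>-4, Opt4: 10>6).
Nothing dominates Gamma: Alpha at Opt1 (7>0); Beta at Opt1 (7>-1); Delta at Opt1 (7>2).
Delta: no other strategy beats it everywhere (Alpha at Opt1 (2>0); Beta at Opt1 (2>-1); Gamma at Opt2 (-1>-3)).

Alpha, Beta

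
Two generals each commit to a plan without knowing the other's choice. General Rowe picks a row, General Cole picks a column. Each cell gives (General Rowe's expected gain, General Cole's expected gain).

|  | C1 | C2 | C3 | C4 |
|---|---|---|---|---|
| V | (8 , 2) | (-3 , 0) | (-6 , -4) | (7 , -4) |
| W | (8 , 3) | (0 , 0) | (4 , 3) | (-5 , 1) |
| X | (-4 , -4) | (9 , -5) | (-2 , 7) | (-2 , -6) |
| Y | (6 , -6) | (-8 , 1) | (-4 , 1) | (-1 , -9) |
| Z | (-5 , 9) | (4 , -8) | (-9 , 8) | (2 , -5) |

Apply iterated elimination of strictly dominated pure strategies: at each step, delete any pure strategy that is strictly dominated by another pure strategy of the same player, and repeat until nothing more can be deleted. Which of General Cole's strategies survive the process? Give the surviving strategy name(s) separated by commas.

C1, C3

For General Cole, C1 strictly dominates C4 on the remaining rows (V: 2>-4, W: 3>1, X: -4>-6, Y: -6>-9, Z: 9>-5); eliminate C4.
General Rowe's strategy Y is strictly dominated by W (C1: 8>6, C2: 0>-8, C3: 4>-4) and is removed.
Row Z is eliminated: X beats it against every remaining column (C1: -4>-5, C2: 9>4, C3: -2>-9).
Column C2 is eliminated: C1 beats it against every remaining row (V: 2>0, W: 3>0, X: -4>-5).
General Rowe's strategy X is strictly dominated by W (C1: 8>-4, C3: 4>-2) and is removed.
Among the remaining strategies, none is strictly dominated by another pure strategy of the same player, so the elimination stops.
Surviving strategies — General Rowe: {V, W}; General Cole: {C1, C3}.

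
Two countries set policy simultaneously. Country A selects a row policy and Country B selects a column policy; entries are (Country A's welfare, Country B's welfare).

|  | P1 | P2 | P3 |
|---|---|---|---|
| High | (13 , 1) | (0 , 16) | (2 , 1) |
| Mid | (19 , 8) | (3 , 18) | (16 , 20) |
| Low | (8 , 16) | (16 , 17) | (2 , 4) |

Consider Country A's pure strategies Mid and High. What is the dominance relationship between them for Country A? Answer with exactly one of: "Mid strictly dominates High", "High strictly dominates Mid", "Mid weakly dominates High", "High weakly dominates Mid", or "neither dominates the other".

Mid strictly dominates High

Compare Mid to High across each choice by Country B: P1: 19>13, P2: 3>0, P3: 16>2.
Every comparison favours Mid, so Mid strictly dominates High.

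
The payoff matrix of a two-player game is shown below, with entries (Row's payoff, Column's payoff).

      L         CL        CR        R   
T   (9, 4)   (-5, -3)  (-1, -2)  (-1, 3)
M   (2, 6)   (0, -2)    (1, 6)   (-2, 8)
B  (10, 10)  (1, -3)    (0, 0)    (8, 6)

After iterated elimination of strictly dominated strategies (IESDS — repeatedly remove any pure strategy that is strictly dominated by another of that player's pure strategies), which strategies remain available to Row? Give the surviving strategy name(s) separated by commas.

B

Row T is eliminated: B beats it against every remaining column (L: 10>9, CL: 1>-5, CR: 0>-1, R: 8>-1).
For Column, L strictly dominates CL on the remaining rows (M: 6>-2, B: 10>-3); eliminate CL.
Column's strategy CR is strictly dominated by R (M: 8>6, B: 6>0) and is removed.
For Row, B strictly dominates M on the remaining columns (L: 10>2, R: 8>-2); eliminate M.
Column R is eliminated: L beats it against every remaining row (B: 10>6).
Among the remaining strategies, none is strictly dominated by another pure strategy of the same player, so the elimination stops.
Surviving strategies — Row: {B}; Column: {L}.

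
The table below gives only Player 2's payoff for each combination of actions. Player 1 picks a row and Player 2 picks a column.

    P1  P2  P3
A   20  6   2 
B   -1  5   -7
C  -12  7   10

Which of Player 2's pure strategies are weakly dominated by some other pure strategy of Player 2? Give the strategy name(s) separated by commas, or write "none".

Nothing dominates P1: P2 at A (20>6); P3 at A (20>2).
P2: no other strategy beats it everywhere (P1 at B (5>-1); P3 at A (6>2)).
Nothing dominates P3: P1 at C (10>-12); P2 at C (10>7).

none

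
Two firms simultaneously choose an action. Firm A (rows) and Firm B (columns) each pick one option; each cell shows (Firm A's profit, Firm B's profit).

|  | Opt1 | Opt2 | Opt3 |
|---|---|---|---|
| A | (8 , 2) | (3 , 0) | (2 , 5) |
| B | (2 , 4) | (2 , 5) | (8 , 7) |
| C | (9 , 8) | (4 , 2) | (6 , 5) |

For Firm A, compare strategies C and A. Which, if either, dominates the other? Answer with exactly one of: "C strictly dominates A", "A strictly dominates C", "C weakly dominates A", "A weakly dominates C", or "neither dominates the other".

C strictly dominates A

C's payoffs vs A's, by Firm B's action — Opt1: 9>8, Opt2: 4>3, Opt3: 6>2.
C gives a strictly higher payoff against each opponent action, so C strictly dominates A.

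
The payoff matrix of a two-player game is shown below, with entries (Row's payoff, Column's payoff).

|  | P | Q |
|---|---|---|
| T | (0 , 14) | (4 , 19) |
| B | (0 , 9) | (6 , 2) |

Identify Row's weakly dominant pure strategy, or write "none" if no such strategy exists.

B

B vs T: P: 0=0, Q: 6>4.
B is at least as good as every other strategy against every opponent action, so it is weakly dominant.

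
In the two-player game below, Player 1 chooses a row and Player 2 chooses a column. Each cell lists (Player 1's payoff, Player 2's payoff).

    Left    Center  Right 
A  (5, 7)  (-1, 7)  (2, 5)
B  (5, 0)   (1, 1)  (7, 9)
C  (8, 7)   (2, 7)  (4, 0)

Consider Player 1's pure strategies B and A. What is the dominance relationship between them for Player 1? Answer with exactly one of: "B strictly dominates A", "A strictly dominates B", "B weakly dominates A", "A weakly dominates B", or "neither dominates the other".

Compare B to A across each choice by Player 2: Left: 5=5, Center: 1>-1, Right: 7>2.
B is at least as good everywhere and strictly better somewhere (tied only at Left), so B weakly but not strictly dominates A.

B weakly dominates A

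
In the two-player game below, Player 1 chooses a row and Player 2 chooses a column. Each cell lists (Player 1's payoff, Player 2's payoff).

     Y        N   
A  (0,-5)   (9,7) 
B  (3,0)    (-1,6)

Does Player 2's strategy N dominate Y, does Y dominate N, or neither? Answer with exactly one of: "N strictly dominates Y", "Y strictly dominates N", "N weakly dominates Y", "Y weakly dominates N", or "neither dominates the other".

N's payoffs vs Y's, by Player 1's action — A: 7>-5, B: 6>0.
Every comparison favours N, so N strictly dominates Y.

N strictly dominates Y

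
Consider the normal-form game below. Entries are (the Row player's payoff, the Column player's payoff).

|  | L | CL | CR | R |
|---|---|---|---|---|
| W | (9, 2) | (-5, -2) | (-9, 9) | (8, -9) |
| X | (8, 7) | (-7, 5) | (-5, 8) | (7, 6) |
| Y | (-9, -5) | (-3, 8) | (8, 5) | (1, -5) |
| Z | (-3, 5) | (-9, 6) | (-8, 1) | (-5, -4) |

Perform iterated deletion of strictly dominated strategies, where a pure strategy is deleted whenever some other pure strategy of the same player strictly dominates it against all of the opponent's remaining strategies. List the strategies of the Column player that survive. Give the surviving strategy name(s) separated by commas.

For the Row player, X strictly dominates Z on the remaining columns (L: 8>-3, CL: -7>-9, CR: -5>-8, R: 7>-5); eliminate Z.
Column L is eliminated: CR beats it against every remaining row (W: 9>2, X: 8>7, Y: 5>-5).
For the Column player, CR strictly dominates R on the remaining rows (W: 9>-9, X: 8>6, Y: 5>-5); eliminate R.
The Row player's strategy W is strictly dominated by Y (CL: -3>-5, CR: 8>-9) and is removed.
Row X is eliminated: Y beats it against every remaining column (CL: -3>-7, CR: 8>-5).
Column CR is eliminated: CL beats it against every remaining row (Y: 8>5).
Among the remaining strategies, none is strictly dominated by another pure strategy of the same player, so the elimination stops.
Surviving strategies — the Row player: {Y}; the Column player: {CL}.

CL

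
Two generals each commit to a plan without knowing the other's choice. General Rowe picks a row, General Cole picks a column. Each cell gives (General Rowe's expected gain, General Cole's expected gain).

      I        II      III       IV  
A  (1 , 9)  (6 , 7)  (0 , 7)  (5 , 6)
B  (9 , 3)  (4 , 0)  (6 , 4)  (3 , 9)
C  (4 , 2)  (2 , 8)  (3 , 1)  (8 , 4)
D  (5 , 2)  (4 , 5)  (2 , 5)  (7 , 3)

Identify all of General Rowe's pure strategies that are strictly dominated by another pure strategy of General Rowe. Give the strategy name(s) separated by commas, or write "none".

A: no other strategy beats it everywhere (B at II (6>4); C at II (6>2); D at II (6>4)).
B is not dominated — it holds its own against A at I (9>1); C at I (9>4); D at I (9>5).
C: no other strategy beats it everywhere (A at I (4>1); B at IV (8>3); D at III (3>2)).
D is not dominated — it holds its own against A at I (5>1); B at II (4=4); C at I (5>4).

none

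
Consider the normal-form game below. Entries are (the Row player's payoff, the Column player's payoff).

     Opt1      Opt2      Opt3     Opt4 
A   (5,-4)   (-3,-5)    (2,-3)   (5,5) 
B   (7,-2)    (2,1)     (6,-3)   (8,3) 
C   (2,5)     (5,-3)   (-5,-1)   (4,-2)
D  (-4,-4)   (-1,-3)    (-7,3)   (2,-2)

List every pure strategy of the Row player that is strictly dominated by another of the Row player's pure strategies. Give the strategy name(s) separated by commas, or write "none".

A: dominated, since B does at least as well everywhere (Opt1: 7>5, Opt2: 2>-3, Opt3: 6>2, Opt4: 8>5).
Nothing dominates B: A at Opt1 (7>5); C at Opt1 (7>2); D at Opt1 (7>-4).
C: no other strategy beats it everywhere (A at Opt2 (5>-3); B at Opt2 (5>2); D at Opt1 (2>-4)).
B strictly dominates D — Opt1: 7>-4, Opt2: 2>-1, Opt3: 6>-7, Opt4: 8>2.

A, D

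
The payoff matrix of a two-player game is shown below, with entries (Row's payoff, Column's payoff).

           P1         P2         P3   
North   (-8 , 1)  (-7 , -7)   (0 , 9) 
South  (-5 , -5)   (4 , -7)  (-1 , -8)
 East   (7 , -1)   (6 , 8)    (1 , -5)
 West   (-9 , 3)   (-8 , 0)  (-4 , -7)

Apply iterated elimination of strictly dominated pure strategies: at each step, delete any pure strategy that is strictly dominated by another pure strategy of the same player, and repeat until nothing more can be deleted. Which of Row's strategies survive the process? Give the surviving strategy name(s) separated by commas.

East

Row North is eliminated: East beats it against every remaining column (P1: 7>-8, P2: 6>-7, P3: 1>0).
Row South is eliminated: East beats it against every remaining column (P1: 7>-5, P2: 6>4, P3: 1>-1).
Row West is eliminated: East beats it against every remaining column (P1: 7>-9, P2: 6>-8, P3: 1>-4).
For Column, P2 strictly dominates P1 on the remaining rows (East: 8>-1); eliminate P1.
Column P3 is eliminated: P2 beats it against every remaining row (East: 8>-5).
Among the remaining strategies, none is strictly dominated by another pure strategy of the same player, so the elimination stops.
Surviving strategies — Row: {East}; Column: {P2}.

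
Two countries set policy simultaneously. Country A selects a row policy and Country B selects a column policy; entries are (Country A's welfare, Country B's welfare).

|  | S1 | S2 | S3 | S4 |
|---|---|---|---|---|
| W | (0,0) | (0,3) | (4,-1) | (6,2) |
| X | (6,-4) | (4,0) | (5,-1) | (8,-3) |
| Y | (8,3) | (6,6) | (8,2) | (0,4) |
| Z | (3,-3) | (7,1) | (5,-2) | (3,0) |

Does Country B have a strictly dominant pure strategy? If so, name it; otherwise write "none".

S2

S2 vs S1: W: 3>0, X: 0>-4, Y: 6>3, Z: 1>-3.
S2 vs S3: W: 3>-1, X: 0>-1, Y: 6>2, Z: 1>-2.
S2 vs S4: W: 3>2, X: 0>-3, Y: 6>4, Z: 1>0.
S2 strictly beats every other strategy against every opponent action, so it is strictly dominant.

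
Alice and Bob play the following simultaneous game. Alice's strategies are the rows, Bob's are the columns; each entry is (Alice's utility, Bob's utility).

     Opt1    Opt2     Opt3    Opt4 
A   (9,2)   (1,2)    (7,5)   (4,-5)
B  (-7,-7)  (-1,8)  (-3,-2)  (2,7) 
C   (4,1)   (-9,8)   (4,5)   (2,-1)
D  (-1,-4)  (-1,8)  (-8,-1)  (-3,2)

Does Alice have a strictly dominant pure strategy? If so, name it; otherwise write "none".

A

A vs B: Opt1: 9>-7, Opt2: 1>-1, Opt3: 7>-3, Opt4: 4>2.
A vs C: Opt1: 9>4, Opt2: 1>-9, Opt3: 7>4, Opt4: 4>2.
A vs D: Opt1: 9>-1, Opt2: 1>-1, Opt3: 7>-8, Opt4: 4>-3.
A strictly beats every other strategy against every opponent action, so it is strictly dominant.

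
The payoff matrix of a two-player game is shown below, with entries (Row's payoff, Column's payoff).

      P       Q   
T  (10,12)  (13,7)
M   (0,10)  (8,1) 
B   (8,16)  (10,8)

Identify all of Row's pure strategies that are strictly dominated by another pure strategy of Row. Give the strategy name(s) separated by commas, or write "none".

M, B

Nothing dominates T: M at P (10>0); B at P (10>8).
M is strictly dominated by T (P: 10>0, Q: 13>8).
B is strictly dominated by T (P: 10>8, Q: 13>10).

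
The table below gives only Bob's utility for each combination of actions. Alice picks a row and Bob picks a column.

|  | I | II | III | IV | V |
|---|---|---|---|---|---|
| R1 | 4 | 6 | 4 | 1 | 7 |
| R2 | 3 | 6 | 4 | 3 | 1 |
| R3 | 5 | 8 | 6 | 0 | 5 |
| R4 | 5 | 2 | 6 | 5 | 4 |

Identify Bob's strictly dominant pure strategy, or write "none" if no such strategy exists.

I fails to dominate II at R1 (4<6).
II fails to dominate I at R4 (2<5).
III fails to dominate I at R1 (4=4).
IV fails to dominate I at R1 (1<4).
V fails to dominate I at R2 (1<3).
No single strategy dominates all the others.

none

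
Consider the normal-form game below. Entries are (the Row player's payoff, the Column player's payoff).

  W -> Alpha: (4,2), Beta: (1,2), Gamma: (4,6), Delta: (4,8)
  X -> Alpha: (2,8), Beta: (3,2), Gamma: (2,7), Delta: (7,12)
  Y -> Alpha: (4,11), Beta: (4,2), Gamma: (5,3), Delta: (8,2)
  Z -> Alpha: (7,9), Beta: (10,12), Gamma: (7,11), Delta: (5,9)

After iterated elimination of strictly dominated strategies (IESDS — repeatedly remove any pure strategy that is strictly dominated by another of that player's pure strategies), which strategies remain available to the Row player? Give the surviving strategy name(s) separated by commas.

Z

For the Row player, Z strictly dominates W on the remaining columns (Alpha: 7>4, Beta: 10>1, Gamma: 7>4, Delta: 5>4); eliminate W.
For the Row player, Y strictly dominates X on the remaining columns (Alpha: 4>2, Beta: 4>3, Gamma: 5>2, Delta: 8>7); eliminate X.
Column Delta is eliminated: Gamma beats it against every remaining row (Y: 3>2, Z: 11>9).
For the Row player, Z strictly dominates Y on the remaining columns (Alpha: 7>4, Beta: 10>4, Gamma: 7>5); eliminate Y.
For the Column player, Beta strictly dominates Alpha on the remaining rows (Z: 12>9); eliminate Alpha.
For the Column player, Beta strictly dominates Gamma on the remaining rows (Z: 12>11); eliminate Gamma.
Among the remaining strategies, none is strictly dominated by another pure strategy of the same player, so the elimination stops.
Surviving strategies — the Row player: {Z}; the Column player: {Beta}.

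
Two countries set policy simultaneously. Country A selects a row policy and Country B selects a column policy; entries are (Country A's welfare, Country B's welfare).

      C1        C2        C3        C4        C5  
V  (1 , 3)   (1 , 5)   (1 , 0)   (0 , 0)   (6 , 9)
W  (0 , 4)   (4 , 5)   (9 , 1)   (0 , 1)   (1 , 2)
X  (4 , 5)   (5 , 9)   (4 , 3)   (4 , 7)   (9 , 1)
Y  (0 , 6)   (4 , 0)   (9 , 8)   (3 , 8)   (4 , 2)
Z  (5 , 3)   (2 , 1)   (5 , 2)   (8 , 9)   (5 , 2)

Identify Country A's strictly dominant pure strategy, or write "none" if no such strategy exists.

V fails to dominate W at C2 (1<4).
W fails to dominate V at C1 (0<1).
X fails to dominate W at C3 (4<9).
Y fails to dominate V at C1 (0<1).
Z fails to dominate V at C5 (5<6).
No single strategy dominates all the others.

none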